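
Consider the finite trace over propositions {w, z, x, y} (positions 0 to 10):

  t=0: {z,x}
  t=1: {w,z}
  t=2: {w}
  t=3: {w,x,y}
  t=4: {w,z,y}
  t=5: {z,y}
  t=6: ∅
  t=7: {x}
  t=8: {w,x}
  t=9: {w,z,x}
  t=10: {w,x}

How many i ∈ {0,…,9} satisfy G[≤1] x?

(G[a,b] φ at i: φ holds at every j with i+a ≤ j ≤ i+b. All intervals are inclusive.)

3

Evaluate at each i in [0,9]:
  i=0: ✗ (fails at j=1)
  i=1: ✗ (fails at j=1)
  i=2: ✗ (fails at j=2)
  i=3: ✗ (fails at j=4)
  i=4: ✗ (fails at j=4)
  i=5: ✗ (fails at j=5)
  i=6: ✗ (fails at j=6)
  i=7: ✓ (all of [7,8])
  i=8: ✓ (all of [8,9])
  i=9: ✓ (all of [9,10])
Positions where it holds: {7, 8, 9} → 3.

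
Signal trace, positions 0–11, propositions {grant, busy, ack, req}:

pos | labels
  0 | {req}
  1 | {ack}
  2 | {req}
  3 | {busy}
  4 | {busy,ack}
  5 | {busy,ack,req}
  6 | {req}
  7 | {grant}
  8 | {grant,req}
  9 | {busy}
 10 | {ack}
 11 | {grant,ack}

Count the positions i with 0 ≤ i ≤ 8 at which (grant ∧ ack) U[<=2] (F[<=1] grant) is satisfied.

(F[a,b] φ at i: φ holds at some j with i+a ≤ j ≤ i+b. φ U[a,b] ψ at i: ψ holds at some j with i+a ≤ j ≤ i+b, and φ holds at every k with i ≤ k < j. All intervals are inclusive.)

Evaluate at each i in [0,8]:
  i=0: ✗ (no rhs in [0,2])
  i=1: ✗ (no rhs in [1,3])
  i=2: ✗ (no rhs in [2,4])
  i=3: ✗ (no rhs in [3,5])
  i=4: ✗ (lhs fails at k=4 before rhs at j=6)
  i=5: ✗ (lhs fails at k=5 before rhs at j=6)
  i=6: ✓ (rhs at j=6)
  i=7: ✓ (rhs at j=7)
  i=8: ✓ (rhs at j=8)
Positions where it holds: {6, 7, 8} → 3.

3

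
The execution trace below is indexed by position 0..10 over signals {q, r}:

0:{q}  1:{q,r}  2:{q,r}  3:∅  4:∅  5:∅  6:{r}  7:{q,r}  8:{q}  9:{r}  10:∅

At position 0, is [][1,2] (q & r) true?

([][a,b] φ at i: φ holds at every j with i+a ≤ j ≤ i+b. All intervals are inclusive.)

Check (q & r) at every j in [1,2]:
  j=1: true
  j=2: true
All positions satisfy it → formula holds.

Holds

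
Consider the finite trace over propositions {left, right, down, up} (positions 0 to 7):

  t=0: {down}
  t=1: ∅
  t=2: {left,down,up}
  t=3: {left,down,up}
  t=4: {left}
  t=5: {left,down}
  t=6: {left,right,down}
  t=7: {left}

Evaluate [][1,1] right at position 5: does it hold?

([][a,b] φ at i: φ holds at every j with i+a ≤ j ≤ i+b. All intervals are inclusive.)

Check right at every j in [6,6]:
  j=6: true
All positions satisfy it → formula holds.

Holds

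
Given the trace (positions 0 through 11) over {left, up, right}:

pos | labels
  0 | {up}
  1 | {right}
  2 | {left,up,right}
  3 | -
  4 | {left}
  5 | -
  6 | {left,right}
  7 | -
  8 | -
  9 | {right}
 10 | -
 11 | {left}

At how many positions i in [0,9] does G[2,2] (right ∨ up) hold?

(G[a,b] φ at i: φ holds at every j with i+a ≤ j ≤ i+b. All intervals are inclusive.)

3

Evaluate at each i in [0,9]:
  i=0: ✓ (all of [2,2])
  i=1: ✗ (fails at j=3)
  i=2: ✗ (fails at j=4)
  i=3: ✗ (fails at j=5)
  i=4: ✓ (all of [6,6])
  i=5: ✗ (fails at j=7)
  i=6: ✗ (fails at j=8)
  i=7: ✓ (all of [9,9])
  i=8: ✗ (fails at j=10)
  i=9: ✗ (fails at j=11)
Positions where it holds: {0, 4, 7} → 3.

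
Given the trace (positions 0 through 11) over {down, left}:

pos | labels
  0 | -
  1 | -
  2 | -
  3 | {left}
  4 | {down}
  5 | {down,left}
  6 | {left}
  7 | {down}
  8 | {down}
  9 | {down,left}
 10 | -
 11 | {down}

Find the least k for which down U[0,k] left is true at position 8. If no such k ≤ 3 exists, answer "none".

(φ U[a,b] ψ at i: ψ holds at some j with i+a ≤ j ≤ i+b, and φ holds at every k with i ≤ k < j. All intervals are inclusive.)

Need earliest j ≥ 8 with left, and down at every k in [8,j-1].
  j=8: rhs fails.
  j=9: rhs holds; lhs holds on [8,8]. k = 1.

1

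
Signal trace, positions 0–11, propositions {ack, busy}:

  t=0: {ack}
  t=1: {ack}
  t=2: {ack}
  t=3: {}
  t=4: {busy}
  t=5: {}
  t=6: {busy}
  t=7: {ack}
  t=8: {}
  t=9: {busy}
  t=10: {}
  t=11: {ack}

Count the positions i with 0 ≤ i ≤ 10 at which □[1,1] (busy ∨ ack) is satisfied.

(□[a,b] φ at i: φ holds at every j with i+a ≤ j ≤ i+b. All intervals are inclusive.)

Evaluate at each i in [0,10]:
  i=0: ✓ (all of [1,1])
  i=1: ✓ (all of [2,2])
  i=2: ✗ (fails at j=3)
  i=3: ✓ (all of [4,4])
  i=4: ✗ (fails at j=5)
  i=5: ✓ (all of [6,6])
  i=6: ✓ (all of [7,7])
  i=7: ✗ (fails at j=8)
  i=8: ✓ (all of [9,9])
  i=9: ✗ (fails at j=10)
  i=10: ✓ (all of [11,11])
Positions where it holds: {0, 1, 3, 5, 6, 8, 10} → 7.

7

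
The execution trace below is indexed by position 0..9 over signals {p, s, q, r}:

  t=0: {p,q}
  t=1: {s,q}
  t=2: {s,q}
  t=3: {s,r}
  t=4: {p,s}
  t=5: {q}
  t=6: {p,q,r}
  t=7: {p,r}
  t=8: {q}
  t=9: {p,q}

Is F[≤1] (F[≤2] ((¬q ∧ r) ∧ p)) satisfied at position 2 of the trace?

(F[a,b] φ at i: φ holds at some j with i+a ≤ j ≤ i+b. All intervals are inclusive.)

Check F[≤2] ((¬q ∧ r) ∧ p) at each j in [2,3]:
  j=2: fails (none in [2,4])
  j=3: fails (none in [3,5])
No position in the window satisfies it → formula fails.

No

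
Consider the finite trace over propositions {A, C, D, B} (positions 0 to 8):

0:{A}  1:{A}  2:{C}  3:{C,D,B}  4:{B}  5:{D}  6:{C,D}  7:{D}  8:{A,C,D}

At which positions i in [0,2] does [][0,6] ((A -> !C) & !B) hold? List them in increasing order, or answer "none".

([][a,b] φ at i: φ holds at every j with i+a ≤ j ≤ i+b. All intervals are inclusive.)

Evaluate at each i in [0,2]:
  i=0: ✗ (fails at j=3)
  i=1: ✗ (fails at j=3)
  i=2: ✗ (fails at j=3)

none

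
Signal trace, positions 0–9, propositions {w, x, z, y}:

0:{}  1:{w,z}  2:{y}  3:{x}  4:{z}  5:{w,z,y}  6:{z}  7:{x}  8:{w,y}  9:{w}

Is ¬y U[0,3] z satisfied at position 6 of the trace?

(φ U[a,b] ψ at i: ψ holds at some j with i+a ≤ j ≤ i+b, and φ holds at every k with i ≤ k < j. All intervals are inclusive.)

True

Need some j in [6,9] with z, and ¬y at every k in [6,j-1].
  j=6: z holds; no prefix to check → satisfied.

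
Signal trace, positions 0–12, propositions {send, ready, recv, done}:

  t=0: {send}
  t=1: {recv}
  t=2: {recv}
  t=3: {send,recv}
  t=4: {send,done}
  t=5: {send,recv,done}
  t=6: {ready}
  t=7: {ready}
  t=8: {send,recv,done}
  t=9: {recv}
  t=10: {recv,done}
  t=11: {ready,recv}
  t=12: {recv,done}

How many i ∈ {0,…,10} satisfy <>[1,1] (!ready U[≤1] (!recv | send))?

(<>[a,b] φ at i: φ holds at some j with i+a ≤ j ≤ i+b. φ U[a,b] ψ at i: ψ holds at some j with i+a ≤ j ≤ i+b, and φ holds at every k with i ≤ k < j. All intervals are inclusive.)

7

Evaluate at each i in [0,10]:
  i=0: ✗ (none in [1,1])
  i=1: ✓ (witness j=2)
  i=2: ✓ (witness j=3)
  i=3: ✓ (witness j=4)
  i=4: ✓ (witness j=5)
  i=5: ✓ (witness j=6)
  i=6: ✓ (witness j=7)
  i=7: ✓ (witness j=8)
  i=8: ✗ (none in [9,9])
  i=9: ✗ (none in [10,10])
  i=10: ✗ (none in [11,11])
Positions where it holds: {1, 2, 3, 4, 5, 6, 7} → 7.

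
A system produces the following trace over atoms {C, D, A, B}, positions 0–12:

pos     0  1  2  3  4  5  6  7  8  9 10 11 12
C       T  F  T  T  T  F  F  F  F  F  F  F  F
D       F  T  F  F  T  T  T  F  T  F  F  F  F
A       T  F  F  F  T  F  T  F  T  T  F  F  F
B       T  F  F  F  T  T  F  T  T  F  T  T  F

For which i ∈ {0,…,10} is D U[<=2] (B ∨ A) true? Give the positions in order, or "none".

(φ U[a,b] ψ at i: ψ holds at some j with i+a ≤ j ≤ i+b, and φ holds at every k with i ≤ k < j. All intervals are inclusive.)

0, 4, 5, 6, 7, 8, 9, 10

Evaluate at each i in [0,10]:
  i=0: ✓ (rhs at j=0)
  i=1: ✗ (no rhs in [1,3])
  i=2: ✗ (lhs fails at k=2 before rhs at j=4)
  i=3: ✗ (lhs fails at k=3 before rhs at j=4)
  i=4: ✓ (rhs at j=4)
  i=5: ✓ (rhs at j=5)
  i=6: ✓ (rhs at j=6)
  i=7: ✓ (rhs at j=7)
  i=8: ✓ (rhs at j=8)
  i=9: ✓ (rhs at j=9)
  i=10: ✓ (rhs at j=10)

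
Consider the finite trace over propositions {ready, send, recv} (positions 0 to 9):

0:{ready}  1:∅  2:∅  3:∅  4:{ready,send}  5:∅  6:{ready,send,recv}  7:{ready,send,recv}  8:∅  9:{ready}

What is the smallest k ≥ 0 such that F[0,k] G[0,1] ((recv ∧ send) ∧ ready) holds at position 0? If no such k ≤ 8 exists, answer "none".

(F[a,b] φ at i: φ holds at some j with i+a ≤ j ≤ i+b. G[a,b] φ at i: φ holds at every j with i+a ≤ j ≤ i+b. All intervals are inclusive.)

6

Scan j = 0,1,… for G[0,1] ((recv ∧ send) ∧ ready):
  j=0: fails
  j=1: fails
  j=2: fails
  j=3: fails
  j=4: fails
  j=5: fails
  j=6: holds
First hit at j=6, so smallest k = 6-0 = 6.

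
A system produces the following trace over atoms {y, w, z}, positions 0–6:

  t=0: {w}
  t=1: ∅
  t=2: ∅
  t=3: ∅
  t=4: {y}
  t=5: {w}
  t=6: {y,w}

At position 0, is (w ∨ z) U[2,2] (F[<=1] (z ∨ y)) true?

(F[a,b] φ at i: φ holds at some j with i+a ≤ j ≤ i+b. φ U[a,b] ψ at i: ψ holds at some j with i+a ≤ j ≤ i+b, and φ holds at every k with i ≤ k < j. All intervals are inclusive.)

Need some j in [2,2] with F[<=1] (z ∨ y), and (w ∨ z) at every k in [0,j-1].
  j=2: F[<=1] (z ∨ y) — fails (none in [2,3]).
No j in the window works → until fails.

False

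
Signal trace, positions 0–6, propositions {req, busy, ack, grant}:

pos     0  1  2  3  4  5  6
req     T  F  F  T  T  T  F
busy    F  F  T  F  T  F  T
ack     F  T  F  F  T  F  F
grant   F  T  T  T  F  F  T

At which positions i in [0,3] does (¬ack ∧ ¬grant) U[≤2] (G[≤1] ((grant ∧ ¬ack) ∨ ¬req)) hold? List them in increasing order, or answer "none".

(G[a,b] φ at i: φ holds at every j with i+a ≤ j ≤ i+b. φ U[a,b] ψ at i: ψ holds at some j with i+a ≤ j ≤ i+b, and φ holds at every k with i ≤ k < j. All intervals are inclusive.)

0, 1, 2

Evaluate at each i in [0,3]:
  i=0: ✓ (rhs at j=1; lhs holds on [0,0])
  i=1: ✓ (rhs at j=1)
  i=2: ✓ (rhs at j=2)
  i=3: ✗ (no rhs in [3,5])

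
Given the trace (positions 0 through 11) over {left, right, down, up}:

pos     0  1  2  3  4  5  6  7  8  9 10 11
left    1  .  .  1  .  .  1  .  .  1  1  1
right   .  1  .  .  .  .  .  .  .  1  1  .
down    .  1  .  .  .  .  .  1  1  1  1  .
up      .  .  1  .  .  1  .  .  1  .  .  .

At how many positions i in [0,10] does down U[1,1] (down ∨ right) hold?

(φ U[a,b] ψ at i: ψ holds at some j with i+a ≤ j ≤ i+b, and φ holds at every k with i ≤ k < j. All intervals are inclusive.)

Evaluate at each i in [0,10]:
  i=0: ✗ (lhs fails at k=0 before rhs at j=1)
  i=1: ✗ (no rhs in [2,2])
  i=2: ✗ (no rhs in [3,3])
  i=3: ✗ (no rhs in [4,4])
  i=4: ✗ (no rhs in [5,5])
  i=5: ✗ (no rhs in [6,6])
  i=6: ✗ (lhs fails at k=6 before rhs at j=7)
  i=7: ✓ (rhs at j=8; lhs holds on [7,7])
  i=8: ✓ (rhs at j=9; lhs holds on [8,8])
  i=9: ✓ (rhs at j=10; lhs holds on [9,9])
  i=10: ✗ (no rhs in [11,11])
Positions where it holds: {7, 8, 9} → 3.

3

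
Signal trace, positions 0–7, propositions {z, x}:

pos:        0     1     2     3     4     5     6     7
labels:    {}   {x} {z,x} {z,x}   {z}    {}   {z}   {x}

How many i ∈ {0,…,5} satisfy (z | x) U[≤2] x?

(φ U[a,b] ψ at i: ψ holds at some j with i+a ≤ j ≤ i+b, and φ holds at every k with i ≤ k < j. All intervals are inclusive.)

3

Evaluate at each i in [0,5]:
  i=0: ✗ (lhs fails at k=0 before rhs at j=1)
  i=1: ✓ (rhs at j=1)
  i=2: ✓ (rhs at j=2)
  i=3: ✓ (rhs at j=3)
  i=4: ✗ (no rhs in [4,6])
  i=5: ✗ (lhs fails at k=5 before rhs at j=7)
Positions where it holds: {1, 2, 3} → 3.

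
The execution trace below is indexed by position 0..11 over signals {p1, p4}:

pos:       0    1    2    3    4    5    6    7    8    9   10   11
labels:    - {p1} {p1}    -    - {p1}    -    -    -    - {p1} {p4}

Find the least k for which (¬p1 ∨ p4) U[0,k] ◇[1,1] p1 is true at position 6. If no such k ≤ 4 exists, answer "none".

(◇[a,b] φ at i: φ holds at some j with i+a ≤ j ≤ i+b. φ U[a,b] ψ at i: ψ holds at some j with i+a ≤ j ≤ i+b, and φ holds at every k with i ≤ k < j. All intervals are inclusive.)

3

Need earliest j ≥ 6 with ◇[1,1] p1, and (¬p1 ∨ p4) at every k in [6,j-1].
  j=6: rhs fails.
  j=7: rhs fails.
  j=8: rhs fails.
  j=9: rhs holds; lhs holds on [6,8]. k = 3.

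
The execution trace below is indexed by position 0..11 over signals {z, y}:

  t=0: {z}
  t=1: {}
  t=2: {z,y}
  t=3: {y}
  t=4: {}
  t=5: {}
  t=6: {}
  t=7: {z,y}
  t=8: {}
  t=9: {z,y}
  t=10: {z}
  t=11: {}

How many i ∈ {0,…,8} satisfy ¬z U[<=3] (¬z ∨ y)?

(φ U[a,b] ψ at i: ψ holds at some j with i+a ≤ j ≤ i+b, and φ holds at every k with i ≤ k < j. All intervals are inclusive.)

Evaluate at each i in [0,8]:
  i=0: ✗ (lhs fails at k=0 before rhs at j=1)
  i=1: ✓ (rhs at j=1)
  i=2: ✓ (rhs at j=2)
  i=3: ✓ (rhs at j=3)
  i=4: ✓ (rhs at j=4)
  i=5: ✓ (rhs at j=5)
  i=6: ✓ (rhs at j=6)
  i=7: ✓ (rhs at j=7)
  i=8: ✓ (rhs at j=8)
Positions where it holds: {1, 2, 3, 4, 5, 6, 7, 8} → 8.

8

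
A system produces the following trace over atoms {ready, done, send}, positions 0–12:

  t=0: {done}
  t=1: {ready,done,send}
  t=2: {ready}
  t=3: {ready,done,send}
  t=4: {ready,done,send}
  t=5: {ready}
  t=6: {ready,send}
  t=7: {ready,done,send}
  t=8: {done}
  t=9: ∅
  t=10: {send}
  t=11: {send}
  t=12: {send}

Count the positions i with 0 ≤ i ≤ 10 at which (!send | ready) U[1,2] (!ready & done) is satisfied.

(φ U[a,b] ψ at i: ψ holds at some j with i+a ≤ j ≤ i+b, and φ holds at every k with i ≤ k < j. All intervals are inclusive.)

2

Evaluate at each i in [0,10]:
  i=0: ✗ (no rhs in [1,2])
  i=1: ✗ (no rhs in [2,3])
  i=2: ✗ (no rhs in [3,4])
  i=3: ✗ (no rhs in [4,5])
  i=4: ✗ (no rhs in [5,6])
  i=5: ✗ (no rhs in [6,7])
  i=6: ✓ (rhs at j=8; lhs holds on [6,7])
  i=7: ✓ (rhs at j=8; lhs holds on [7,7])
  i=8: ✗ (no rhs in [9,10])
  i=9: ✗ (no rhs in [10,11])
  i=10: ✗ (no rhs in [11,12])
Positions where it holds: {6, 7} → 2.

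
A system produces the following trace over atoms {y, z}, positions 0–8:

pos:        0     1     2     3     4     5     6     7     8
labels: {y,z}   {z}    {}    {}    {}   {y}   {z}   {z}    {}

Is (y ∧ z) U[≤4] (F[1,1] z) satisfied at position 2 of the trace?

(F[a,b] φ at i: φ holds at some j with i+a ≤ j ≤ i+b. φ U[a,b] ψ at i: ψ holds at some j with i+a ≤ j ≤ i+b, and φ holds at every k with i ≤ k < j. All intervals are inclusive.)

No

Need some j in [2,6] with F[1,1] z, and (y ∧ z) at every k in [2,j-1].
  j=2: F[1,1] z — fails (none in [3,3]).
  j=3: F[1,1] z — fails (none in [4,4]).
  j=4: F[1,1] z — fails (none in [5,5]).
  j=5: F[1,1] z holds, but (y ∧ z) fails at k=2 → not this j.
  j=6: F[1,1] z holds, but (y ∧ z) fails at k=2 → not this j.
No j in the window works → until fails.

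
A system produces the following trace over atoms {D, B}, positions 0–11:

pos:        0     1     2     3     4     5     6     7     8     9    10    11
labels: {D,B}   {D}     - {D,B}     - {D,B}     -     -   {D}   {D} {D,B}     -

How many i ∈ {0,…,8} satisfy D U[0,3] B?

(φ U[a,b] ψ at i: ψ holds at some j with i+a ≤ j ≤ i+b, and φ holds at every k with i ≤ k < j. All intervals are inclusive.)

4

Evaluate at each i in [0,8]:
  i=0: ✓ (rhs at j=0)
  i=1: ✗ (lhs fails at k=2 before rhs at j=3)
  i=2: ✗ (lhs fails at k=2 before rhs at j=3)
  i=3: ✓ (rhs at j=3)
  i=4: ✗ (lhs fails at k=4 before rhs at j=5)
  i=5: ✓ (rhs at j=5)
  i=6: ✗ (no rhs in [6,9])
  i=7: ✗ (lhs fails at k=7 before rhs at j=10)
  i=8: ✓ (rhs at j=10; lhs holds on [8,9])
Positions where it holds: {0, 3, 5, 8} → 4.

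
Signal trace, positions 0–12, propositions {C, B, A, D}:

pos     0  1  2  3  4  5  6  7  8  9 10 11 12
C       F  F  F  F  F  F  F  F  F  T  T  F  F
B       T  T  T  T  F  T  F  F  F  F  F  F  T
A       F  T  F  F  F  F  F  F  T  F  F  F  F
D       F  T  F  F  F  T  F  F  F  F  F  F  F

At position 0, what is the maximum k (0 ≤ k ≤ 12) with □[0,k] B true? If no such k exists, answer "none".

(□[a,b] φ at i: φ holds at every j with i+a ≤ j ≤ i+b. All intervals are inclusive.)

B must hold from j=0 onward; find where it first fails.
  j=0: holds
  j=1: holds
  j=2: holds
  j=3: holds
  j=4: fails
Holds on [0,3], so largest k = 3.

3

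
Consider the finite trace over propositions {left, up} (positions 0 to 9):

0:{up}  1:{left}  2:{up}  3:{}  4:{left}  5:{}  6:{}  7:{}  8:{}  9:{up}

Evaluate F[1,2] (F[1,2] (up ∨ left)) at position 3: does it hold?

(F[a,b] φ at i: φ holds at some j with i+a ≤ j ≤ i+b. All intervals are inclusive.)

No

Check F[1,2] (up ∨ left) at each j in [4,5]:
  j=4: fails (none in [5,6])
  j=5: fails (none in [6,7])
No position in the window satisfies it → formula fails.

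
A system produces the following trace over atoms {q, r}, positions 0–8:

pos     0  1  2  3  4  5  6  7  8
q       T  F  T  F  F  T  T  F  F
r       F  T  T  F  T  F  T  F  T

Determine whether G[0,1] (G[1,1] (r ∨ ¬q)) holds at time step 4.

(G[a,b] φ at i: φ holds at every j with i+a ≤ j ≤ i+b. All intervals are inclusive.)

Check G[1,1] (r ∨ ¬q) at every j in [4,5]:
  j=4: fails at 5
  j=5: holds on [6,6]
Fails at j=4 → formula fails.

Does not hold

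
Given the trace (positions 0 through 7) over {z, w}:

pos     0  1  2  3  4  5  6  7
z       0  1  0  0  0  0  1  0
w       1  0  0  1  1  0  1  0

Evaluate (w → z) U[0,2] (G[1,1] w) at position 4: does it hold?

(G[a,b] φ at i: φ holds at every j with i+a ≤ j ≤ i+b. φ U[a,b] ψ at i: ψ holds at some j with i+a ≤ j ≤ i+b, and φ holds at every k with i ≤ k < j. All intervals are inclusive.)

Does not hold

Need some j in [4,6] with G[1,1] w, and (w → z) at every k in [4,j-1].
  j=4: G[1,1] w — fails at 5.
  j=5: G[1,1] w holds, but (w → z) fails at k=4 → not this j.
  j=6: G[1,1] w — fails at 7.
No j in the window works → until fails.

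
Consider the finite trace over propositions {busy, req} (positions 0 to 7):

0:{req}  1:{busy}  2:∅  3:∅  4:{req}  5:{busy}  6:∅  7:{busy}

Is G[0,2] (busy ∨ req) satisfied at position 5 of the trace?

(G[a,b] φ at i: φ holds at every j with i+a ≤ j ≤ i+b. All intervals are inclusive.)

Does not hold

Check (busy ∨ req) at every j in [5,7]:
  j=5: true
  j=6: false
  j=7: true
Fails at j=6 → formula fails.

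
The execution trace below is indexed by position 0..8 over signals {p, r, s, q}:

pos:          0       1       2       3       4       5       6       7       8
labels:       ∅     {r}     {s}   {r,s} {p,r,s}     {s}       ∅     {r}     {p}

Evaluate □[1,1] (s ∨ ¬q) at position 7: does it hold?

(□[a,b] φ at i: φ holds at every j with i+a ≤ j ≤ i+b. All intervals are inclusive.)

Check (s ∨ ¬q) at every j in [8,8]:
  j=8: true
All positions satisfy it → formula holds.

True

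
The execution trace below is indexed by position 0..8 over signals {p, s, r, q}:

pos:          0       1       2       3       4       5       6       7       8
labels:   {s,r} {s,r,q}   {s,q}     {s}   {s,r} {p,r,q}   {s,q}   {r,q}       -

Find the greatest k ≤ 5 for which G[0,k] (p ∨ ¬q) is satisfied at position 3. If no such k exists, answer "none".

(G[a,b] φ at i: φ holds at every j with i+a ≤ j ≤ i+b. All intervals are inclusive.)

2

(p ∨ ¬q) must hold from j=3 onward; find where it first fails.
  j=3: holds
  j=4: holds
  j=5: holds
  j=6: fails
Holds on [3,5], so largest k = 2.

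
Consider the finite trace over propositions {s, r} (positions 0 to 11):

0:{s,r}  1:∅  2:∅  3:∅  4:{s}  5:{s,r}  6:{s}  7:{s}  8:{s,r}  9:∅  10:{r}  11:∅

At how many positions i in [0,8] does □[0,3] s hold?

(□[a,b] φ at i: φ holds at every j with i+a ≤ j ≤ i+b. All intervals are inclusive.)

2

Evaluate at each i in [0,8]:
  i=0: ✗ (fails at j=1)
  i=1: ✗ (fails at j=1)
  i=2: ✗ (fails at j=2)
  i=3: ✗ (fails at j=3)
  i=4: ✓ (all of [4,7])
  i=5: ✓ (all of [5,8])
  i=6: ✗ (fails at j=9)
  i=7: ✗ (fails at j=9)
  i=8: ✗ (fails at j=9)
Positions where it holds: {4, 5} → 2.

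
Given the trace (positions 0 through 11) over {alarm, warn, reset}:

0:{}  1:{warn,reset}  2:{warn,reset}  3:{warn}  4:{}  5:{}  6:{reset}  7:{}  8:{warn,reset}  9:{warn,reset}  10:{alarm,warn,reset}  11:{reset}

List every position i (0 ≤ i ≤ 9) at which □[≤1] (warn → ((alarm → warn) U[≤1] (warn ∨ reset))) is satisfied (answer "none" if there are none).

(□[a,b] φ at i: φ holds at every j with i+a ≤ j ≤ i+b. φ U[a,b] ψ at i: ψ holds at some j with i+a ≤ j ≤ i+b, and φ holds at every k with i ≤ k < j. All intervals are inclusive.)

Evaluate at each i in [0,9]:
  i=0: ✓ (all of [0,1])
  i=1: ✓ (all of [1,2])
  i=2: ✓ (all of [2,3])
  i=3: ✓ (all of [3,4])
  i=4: ✓ (all of [4,5])
  i=5: ✓ (all of [5,6])
  i=6: ✓ (all of [6,7])
  i=7: ✓ (all of [7,8])
  i=8: ✓ (all of [8,9])
  i=9: ✓ (all of [9,10])

0, 1, 2, 3, 4, 5, 6, 7, 8, 9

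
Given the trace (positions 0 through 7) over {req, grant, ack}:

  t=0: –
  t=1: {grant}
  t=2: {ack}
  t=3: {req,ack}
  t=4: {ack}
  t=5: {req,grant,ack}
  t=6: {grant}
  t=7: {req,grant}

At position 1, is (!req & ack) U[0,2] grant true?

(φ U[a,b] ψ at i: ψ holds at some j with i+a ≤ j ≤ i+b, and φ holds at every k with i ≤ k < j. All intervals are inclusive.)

True

Need some j in [1,3] with grant, and (!req & ack) at every k in [1,j-1].
  j=1: grant holds; no prefix to check → satisfied.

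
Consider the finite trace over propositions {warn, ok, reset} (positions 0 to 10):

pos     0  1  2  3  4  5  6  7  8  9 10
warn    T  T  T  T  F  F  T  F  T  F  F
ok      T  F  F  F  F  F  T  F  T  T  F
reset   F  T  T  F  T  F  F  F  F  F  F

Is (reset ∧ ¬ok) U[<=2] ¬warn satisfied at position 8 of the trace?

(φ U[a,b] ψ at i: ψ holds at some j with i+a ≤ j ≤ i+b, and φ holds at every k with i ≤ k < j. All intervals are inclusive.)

Need some j in [8,10] with ¬warn, and (reset ∧ ¬ok) at every k in [8,j-1].
  j=8: ¬warn false.
  j=9: ¬warn holds, but (reset ∧ ¬ok) fails at k=8 → not this j.
  j=10: ¬warn holds, but (reset ∧ ¬ok) fails at k=8 → not this j.
No j in the window works → until fails.

No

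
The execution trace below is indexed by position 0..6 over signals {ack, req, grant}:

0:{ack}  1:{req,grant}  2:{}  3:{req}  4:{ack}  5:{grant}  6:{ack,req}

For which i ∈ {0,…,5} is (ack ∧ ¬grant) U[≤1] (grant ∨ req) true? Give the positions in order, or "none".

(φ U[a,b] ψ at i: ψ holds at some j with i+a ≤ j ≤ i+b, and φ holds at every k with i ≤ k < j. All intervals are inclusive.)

0, 1, 3, 4, 5

Evaluate at each i in [0,5]:
  i=0: ✓ (rhs at j=1; lhs holds on [0,0])
  i=1: ✓ (rhs at j=1)
  i=2: ✗ (lhs fails at k=2 before rhs at j=3)
  i=3: ✓ (rhs at j=3)
  i=4: ✓ (rhs at j=5; lhs holds on [4,4])
  i=5: ✓ (rhs at j=5)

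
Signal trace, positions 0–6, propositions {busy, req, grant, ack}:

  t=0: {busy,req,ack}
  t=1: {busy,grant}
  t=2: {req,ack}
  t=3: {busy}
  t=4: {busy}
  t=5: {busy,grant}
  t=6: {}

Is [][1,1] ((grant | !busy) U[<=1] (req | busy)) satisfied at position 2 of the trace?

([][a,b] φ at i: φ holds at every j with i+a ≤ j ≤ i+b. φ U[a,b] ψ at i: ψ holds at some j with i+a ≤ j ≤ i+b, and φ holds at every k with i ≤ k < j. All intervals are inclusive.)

Check ((grant | !busy) U[<=1] (req | busy)) at every j in [3,3]:
  j=3: holds
All positions satisfy it → formula holds.

True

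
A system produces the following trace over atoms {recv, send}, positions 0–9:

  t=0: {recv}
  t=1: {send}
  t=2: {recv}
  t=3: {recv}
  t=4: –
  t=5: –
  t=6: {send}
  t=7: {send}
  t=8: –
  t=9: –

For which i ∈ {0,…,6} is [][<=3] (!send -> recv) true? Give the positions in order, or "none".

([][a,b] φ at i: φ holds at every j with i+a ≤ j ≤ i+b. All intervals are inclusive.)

Evaluate at each i in [0,6]:
  i=0: ✓ (all of [0,3])
  i=1: ✗ (fails at j=4)
  i=2: ✗ (fails at j=4)
  i=3: ✗ (fails at j=4)
  i=4: ✗ (fails at j=4)
  i=5: ✗ (fails at j=5)
  i=6: ✗ (fails at j=8)

0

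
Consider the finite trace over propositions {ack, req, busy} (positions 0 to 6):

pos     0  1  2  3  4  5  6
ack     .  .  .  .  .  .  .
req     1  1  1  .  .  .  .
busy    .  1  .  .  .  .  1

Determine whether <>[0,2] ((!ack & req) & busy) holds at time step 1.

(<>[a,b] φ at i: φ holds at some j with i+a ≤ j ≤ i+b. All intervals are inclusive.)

Check ((!ack & req) & busy) at each j in [1,3]:
  j=1: true
  j=2: false
  j=3: false
Found at j=1 → formula holds.

True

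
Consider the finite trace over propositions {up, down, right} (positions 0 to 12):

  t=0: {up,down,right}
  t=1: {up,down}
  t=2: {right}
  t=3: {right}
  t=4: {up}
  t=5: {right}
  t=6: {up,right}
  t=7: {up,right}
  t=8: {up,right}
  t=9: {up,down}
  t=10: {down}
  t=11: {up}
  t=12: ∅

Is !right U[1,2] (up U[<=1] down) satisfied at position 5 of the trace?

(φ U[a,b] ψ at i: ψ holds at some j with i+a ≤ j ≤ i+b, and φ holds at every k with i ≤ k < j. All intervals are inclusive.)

Need some j in [6,7] with (up U[<=1] down), and !right at every k in [5,j-1].
  j=6: (up U[<=1] down) — fails.
  j=7: (up U[<=1] down) — fails.
No j in the window works → until fails.

False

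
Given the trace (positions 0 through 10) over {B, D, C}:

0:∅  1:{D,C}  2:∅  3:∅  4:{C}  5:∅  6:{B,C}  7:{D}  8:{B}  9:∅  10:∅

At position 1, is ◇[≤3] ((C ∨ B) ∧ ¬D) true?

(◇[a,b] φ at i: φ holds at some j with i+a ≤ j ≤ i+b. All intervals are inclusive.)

Check ((C ∨ B) ∧ ¬D) at each j in [1,4]:
  j=1: false
  j=2: false
  j=3: false
  j=4: true
Found at j=4 → formula holds.

True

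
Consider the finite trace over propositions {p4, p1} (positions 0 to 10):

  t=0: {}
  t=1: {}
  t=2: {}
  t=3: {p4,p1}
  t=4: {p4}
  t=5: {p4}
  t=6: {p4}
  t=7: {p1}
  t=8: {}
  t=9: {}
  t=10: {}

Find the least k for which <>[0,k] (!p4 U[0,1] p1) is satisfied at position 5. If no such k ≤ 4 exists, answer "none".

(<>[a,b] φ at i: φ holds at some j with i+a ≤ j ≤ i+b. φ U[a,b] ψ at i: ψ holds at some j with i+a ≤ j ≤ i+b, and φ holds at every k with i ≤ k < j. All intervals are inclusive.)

2

Scan j = 5,6,… for (!p4 U[0,1] p1):
  j=5: fails
  j=6: fails
  j=7: holds
First hit at j=7, so smallest k = 7-5 = 2.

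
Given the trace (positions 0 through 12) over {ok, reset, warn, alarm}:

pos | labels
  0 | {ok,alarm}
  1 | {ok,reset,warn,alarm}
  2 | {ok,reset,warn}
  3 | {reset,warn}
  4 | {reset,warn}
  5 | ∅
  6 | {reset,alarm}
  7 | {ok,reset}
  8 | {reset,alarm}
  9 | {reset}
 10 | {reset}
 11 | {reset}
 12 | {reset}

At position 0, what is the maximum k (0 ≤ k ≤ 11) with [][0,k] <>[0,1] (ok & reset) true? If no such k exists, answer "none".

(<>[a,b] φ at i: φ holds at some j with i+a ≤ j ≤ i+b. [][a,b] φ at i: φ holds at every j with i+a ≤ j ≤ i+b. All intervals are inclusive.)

2

<>[0,1] (ok & reset) must hold from j=0 onward; find where it first fails.
  j=0: holds
  j=1: holds
  j=2: holds
  j=3: fails
Holds on [0,2], so largest k = 2.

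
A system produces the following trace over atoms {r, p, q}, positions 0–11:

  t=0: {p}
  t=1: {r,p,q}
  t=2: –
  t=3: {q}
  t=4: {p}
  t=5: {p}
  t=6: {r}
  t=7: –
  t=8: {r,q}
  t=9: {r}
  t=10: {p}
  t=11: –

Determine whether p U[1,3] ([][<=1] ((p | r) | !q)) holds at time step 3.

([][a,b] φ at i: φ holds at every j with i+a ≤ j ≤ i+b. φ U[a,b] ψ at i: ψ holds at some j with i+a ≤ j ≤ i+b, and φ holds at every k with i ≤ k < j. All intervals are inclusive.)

Need some j in [4,6] with [][<=1] ((p | r) | !q), and p at every k in [3,j-1].
  j=4: [][<=1] ((p | r) | !q) holds, but p fails at k=3 → not this j.
  j=5: [][<=1] ((p | r) | !q) holds, but p fails at k=3 → not this j.
  j=6: [][<=1] ((p | r) | !q) holds, but p fails at k=3 → not this j.
No j in the window works → until fails.

False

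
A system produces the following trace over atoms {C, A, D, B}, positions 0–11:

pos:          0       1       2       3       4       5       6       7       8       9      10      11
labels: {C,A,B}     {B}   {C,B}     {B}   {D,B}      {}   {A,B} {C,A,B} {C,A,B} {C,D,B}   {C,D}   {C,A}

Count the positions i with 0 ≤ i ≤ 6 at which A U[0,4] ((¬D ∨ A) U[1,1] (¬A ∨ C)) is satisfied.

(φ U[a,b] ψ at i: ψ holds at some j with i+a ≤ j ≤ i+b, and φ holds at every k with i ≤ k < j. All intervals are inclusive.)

Evaluate at each i in [0,6]:
  i=0: ✓ (rhs at j=0)
  i=1: ✓ (rhs at j=1)
  i=2: ✓ (rhs at j=2)
  i=3: ✓ (rhs at j=3)
  i=4: ✗ (lhs fails at k=4 before rhs at j=6)
  i=5: ✗ (lhs fails at k=5 before rhs at j=6)
  i=6: ✓ (rhs at j=6)
Positions where it holds: {0, 1, 2, 3, 6} → 5.

5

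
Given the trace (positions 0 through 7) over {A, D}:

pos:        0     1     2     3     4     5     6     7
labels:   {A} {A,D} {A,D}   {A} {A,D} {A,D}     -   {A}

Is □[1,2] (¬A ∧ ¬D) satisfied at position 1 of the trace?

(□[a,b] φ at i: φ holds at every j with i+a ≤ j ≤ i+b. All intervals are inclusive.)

Check (¬A ∧ ¬D) at every j in [2,3]:
  j=2: false
  j=3: false
Fails at j=2 → formula fails.

Does not hold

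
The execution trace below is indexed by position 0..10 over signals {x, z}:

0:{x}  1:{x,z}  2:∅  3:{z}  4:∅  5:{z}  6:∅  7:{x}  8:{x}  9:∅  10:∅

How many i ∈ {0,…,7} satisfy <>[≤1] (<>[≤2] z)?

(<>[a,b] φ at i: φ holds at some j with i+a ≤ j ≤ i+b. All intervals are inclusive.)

Evaluate at each i in [0,7]:
  i=0: ✓ (witness j=0)
  i=1: ✓ (witness j=1)
  i=2: ✓ (witness j=2)
  i=3: ✓ (witness j=3)
  i=4: ✓ (witness j=4)
  i=5: ✓ (witness j=5)
  i=6: ✗ (none in [6,7])
  i=7: ✗ (none in [7,8])
Positions where it holds: {0, 1, 2, 3, 4, 5} → 6.

6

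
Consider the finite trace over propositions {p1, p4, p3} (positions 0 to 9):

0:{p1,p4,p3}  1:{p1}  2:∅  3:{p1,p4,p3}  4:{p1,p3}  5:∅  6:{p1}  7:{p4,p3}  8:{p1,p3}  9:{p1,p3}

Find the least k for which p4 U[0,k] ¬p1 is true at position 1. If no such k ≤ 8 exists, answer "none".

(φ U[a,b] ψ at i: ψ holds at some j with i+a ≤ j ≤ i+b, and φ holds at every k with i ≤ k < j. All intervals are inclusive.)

none

Need earliest j ≥ 1 with ¬p1, and p4 at every k in [1,j-1].
  j=1: rhs fails.
  j=2: rhs holds but lhs fails at k=1.
  j=3: rhs fails.
  j=4: rhs fails.
  j=5: rhs holds but lhs fails at k=1.
  j=6: rhs fails.
  j=7: rhs holds but lhs fails at k=1.
  j=8: rhs fails.
  j=9: rhs fails.
No witness within the range → none.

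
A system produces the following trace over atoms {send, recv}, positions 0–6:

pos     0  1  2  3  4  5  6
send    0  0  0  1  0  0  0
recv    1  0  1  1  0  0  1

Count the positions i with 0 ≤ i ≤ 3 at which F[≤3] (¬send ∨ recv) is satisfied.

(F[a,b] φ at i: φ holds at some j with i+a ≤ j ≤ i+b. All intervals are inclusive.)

Evaluate at each i in [0,3]:
  i=0: ✓ (witness j=0)
  i=1: ✓ (witness j=1)
  i=2: ✓ (witness j=2)
  i=3: ✓ (witness j=3)
Positions where it holds: {0, 1, 2, 3} → 4.

4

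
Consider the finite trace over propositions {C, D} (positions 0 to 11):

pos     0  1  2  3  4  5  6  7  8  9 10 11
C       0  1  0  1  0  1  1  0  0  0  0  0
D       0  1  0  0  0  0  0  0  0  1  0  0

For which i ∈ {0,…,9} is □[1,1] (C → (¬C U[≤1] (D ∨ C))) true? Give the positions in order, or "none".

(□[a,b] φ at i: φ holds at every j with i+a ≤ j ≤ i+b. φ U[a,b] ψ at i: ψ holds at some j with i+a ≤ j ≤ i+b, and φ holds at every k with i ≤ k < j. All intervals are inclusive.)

0, 1, 2, 3, 4, 5, 6, 7, 8, 9

Evaluate at each i in [0,9]:
  i=0: ✓ (all of [1,1])
  i=1: ✓ (all of [2,2])
  i=2: ✓ (all of [3,3])
  i=3: ✓ (all of [4,4])
  i=4: ✓ (all of [5,5])
  i=5: ✓ (all of [6,6])
  i=6: ✓ (all of [7,7])
  i=7: ✓ (all of [8,8])
  i=8: ✓ (all of [9,9])
  i=9: ✓ (all of [10,10])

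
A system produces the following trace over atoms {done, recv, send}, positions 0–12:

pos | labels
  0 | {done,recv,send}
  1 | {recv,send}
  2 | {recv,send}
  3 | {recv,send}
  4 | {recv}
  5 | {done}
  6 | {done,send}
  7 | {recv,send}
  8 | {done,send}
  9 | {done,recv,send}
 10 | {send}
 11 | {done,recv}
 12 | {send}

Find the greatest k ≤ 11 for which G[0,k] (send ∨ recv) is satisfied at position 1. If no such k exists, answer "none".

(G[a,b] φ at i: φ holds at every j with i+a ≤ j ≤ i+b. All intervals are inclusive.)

(send ∨ recv) must hold from j=1 onward; find where it first fails.
  j=1: holds
  j=2: holds
  j=3: holds
  j=4: holds
  j=5: fails
Holds on [1,4], so largest k = 3.

3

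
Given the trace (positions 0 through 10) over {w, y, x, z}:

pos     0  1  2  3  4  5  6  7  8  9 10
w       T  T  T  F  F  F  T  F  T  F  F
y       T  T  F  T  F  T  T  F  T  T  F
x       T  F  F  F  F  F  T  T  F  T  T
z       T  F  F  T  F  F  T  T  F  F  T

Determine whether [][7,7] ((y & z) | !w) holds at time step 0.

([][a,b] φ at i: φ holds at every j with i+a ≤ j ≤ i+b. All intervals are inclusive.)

Holds

Check ((y & z) | !w) at every j in [7,7]:
  j=7: true
All positions satisfy it → formula holds.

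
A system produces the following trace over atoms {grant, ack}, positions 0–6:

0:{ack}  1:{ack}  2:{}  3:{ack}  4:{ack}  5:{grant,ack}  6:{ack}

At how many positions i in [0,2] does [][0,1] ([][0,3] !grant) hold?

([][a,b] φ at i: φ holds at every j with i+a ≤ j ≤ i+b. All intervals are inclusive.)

Evaluate at each i in [0,2]:
  i=0: ✓ (all of [0,1])
  i=1: ✗ (fails at j=2)
  i=2: ✗ (fails at j=2)
Positions where it holds: {0} → 1.

1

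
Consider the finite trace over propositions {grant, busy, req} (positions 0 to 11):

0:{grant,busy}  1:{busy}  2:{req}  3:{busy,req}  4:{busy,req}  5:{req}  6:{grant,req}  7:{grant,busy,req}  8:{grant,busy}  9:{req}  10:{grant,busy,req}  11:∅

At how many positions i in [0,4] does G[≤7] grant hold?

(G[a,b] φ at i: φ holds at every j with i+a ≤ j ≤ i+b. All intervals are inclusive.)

Evaluate at each i in [0,4]:
  i=0: ✗ (fails at j=1)
  i=1: ✗ (fails at j=1)
  i=2: ✗ (fails at j=2)
  i=3: ✗ (fails at j=3)
  i=4: ✗ (fails at j=4)
Positions where it holds: {} → 0.

0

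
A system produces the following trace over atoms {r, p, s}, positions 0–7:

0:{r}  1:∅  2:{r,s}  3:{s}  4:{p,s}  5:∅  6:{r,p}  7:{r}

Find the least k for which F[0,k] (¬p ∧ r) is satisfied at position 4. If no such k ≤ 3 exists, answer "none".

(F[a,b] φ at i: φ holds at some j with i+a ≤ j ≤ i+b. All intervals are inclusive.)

Scan j = 4,5,… for (¬p ∧ r):
  j=4: fails
  j=5: fails
  j=6: fails
  j=7: holds
First hit at j=7, so smallest k = 7-4 = 3.

3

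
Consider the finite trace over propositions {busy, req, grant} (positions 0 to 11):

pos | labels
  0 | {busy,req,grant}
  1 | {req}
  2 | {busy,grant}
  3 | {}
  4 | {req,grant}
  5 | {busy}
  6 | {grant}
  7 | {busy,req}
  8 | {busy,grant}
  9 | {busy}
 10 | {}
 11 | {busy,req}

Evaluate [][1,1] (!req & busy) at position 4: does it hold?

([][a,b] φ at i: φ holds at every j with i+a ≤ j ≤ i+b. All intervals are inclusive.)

True

Check (!req & busy) at every j in [5,5]:
  j=5: true
All positions satisfy it → formula holds.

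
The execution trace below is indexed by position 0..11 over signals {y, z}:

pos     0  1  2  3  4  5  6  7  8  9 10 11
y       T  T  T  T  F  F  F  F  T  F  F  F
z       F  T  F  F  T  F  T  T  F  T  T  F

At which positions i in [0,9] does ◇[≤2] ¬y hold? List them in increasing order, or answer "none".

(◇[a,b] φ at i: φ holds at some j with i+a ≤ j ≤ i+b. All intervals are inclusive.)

Evaluate at each i in [0,9]:
  i=0: ✗ (none in [0,2])
  i=1: ✗ (none in [1,3])
  i=2: ✓ (witness j=4)
  i=3: ✓ (witness j=4)
  i=4: ✓ (witness j=4)
  i=5: ✓ (witness j=5)
  i=6: ✓ (witness j=6)
  i=7: ✓ (witness j=7)
  i=8: ✓ (witness j=9)
  i=9: ✓ (witness j=9)

2, 3, 4, 5, 6, 7, 8, 9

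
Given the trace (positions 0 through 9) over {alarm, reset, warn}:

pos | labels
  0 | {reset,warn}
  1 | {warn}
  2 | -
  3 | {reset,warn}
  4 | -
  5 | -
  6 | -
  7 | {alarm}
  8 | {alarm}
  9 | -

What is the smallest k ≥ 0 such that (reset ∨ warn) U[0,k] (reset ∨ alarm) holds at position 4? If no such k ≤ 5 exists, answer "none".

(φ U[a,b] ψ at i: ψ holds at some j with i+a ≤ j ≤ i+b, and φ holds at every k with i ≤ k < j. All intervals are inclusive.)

none

Need earliest j ≥ 4 with (reset ∨ alarm), and (reset ∨ warn) at every k in [4,j-1].
  j=4: rhs fails.
  j=5: rhs fails.
  j=6: rhs fails.
  j=7: rhs holds but lhs fails at k=4.
  j=8: rhs holds but lhs fails at k=4.
  j=9: rhs fails.
No witness within the range → none.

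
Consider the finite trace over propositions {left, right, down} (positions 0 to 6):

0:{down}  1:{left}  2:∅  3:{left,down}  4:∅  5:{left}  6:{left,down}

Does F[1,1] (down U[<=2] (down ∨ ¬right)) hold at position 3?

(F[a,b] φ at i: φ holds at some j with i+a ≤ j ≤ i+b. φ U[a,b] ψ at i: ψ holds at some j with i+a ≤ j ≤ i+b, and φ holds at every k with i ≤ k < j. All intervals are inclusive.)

Check (down U[<=2] (down ∨ ¬right)) at each j in [4,4]:
  j=4: holds
Found at j=4 → formula holds.

True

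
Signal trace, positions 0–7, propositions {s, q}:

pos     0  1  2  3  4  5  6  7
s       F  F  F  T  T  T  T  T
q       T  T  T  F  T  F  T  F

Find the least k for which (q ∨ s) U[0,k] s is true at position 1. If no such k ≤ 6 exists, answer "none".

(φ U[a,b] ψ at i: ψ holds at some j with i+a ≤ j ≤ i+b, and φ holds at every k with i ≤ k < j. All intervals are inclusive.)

2

Need earliest j ≥ 1 with s, and (q ∨ s) at every k in [1,j-1].
  j=1: rhs fails.
  j=2: rhs fails.
  j=3: rhs holds; lhs holds on [1,2]. k = 2.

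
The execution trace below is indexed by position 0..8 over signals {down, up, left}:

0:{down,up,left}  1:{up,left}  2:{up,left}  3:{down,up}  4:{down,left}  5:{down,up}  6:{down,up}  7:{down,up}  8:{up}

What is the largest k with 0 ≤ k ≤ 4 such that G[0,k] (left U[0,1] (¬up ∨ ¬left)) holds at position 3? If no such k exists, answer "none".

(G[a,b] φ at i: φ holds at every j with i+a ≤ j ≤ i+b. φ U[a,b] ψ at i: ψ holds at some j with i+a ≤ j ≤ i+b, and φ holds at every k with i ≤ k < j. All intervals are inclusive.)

4

(left U[0,1] (¬up ∨ ¬left)) must hold from j=3 onward; find where it first fails.
  j=3: holds
  j=4: holds
  j=5: holds
  j=6: holds
  j=7: holds
Holds through j=7; largest k = 4.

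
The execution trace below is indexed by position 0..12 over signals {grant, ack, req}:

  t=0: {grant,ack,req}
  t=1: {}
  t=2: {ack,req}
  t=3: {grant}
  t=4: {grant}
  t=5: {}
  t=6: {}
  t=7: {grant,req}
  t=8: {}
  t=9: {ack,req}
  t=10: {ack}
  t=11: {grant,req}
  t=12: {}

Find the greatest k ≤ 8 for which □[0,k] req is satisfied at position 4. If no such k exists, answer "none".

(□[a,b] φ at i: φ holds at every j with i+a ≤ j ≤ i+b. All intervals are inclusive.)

none

req must hold from j=4 onward; find where it first fails.
  j=4: fails → no k works.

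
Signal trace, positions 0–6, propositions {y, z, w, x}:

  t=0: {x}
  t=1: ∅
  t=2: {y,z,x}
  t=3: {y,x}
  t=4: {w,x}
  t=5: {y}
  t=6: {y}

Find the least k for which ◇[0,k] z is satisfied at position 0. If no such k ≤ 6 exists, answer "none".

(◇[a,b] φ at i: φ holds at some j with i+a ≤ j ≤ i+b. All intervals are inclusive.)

Scan j = 0,1,… for z:
  j=0: fails
  j=1: fails
  j=2: holds
First hit at j=2, so smallest k = 2-0 = 2.

2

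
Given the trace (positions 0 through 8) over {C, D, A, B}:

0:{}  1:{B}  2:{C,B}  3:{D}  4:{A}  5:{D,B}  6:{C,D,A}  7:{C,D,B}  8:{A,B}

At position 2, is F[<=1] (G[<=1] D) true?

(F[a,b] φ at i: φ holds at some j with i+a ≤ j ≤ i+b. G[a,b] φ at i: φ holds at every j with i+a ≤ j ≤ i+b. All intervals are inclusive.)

Check G[<=1] D at each j in [2,3]:
  j=2: fails at 2
  j=3: fails at 4
No position in the window satisfies it → formula fails.

False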